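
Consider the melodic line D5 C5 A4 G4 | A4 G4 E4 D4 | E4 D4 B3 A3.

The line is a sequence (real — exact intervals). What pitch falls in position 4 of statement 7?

With 4-note cells, note 4 of each statement runs G4, D4, A3.
Each moves down a 4th. Continuing: E3 → B2 → F#2 → C#2.

C#2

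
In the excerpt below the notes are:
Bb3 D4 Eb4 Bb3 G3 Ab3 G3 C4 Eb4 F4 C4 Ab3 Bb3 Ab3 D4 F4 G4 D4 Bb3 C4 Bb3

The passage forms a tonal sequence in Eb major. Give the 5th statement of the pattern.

F4 Ab4 Bb4 F4 D4 Eb4 D4

Taking 7-note groups, the heads are Bb3, C4, D4: the pattern moves up a 2nd.
Continuing the starts: Eb4 → F4.
Statement 5 starts on F4 and keeps the same diatonic contour: F4 Ab4 Bb4 F4 D4 Eb4 D4.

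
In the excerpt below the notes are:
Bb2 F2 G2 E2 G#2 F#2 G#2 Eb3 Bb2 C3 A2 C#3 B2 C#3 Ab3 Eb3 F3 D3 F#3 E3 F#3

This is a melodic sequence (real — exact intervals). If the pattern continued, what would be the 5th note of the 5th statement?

E4

With 7-note cells, note 5 of each statement runs G#2, C#3, F#3.
Each moves up a 4th. Continuing: B3 → E4.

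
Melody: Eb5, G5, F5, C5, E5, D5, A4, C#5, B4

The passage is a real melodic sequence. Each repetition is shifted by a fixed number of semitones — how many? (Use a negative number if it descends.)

-3

Unit = 3 notes; the statements start on Eb5, C5, A4, moving down a 3rd each time.
Eb5 to C5 spans -3 semitones.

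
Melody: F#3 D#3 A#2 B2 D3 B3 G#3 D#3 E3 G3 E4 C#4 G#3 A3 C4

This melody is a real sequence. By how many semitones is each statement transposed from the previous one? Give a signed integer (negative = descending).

The 5-note cells begin on F#3, B3, E4 — each up a 4th from the last.
F#3 to B3 spans +5 semitones.

5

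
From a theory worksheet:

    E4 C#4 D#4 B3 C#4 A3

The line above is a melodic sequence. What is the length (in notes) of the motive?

2

Try groups of 2 (3 cells in 6 notes):
E4 C#4 | D#4 B3 | C#4 A3
Every group is a transposition down a 2nd of the one before; no shorter unit works.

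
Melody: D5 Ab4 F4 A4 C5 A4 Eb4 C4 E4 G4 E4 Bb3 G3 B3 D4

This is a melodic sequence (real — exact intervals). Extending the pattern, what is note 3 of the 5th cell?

A2

Grouping in 5s, the 3rd note of each cell is F4, C4, G3.
Extending down a 4th: D3 → A2.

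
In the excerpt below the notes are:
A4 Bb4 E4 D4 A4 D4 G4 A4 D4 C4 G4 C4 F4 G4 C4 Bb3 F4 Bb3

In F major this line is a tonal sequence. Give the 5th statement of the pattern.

D4 E4 A3 G3 D4 G3

Unit = 6 notes; the statements start on A4, G4, F4, moving down a 2nd each time.
Continuing the starts: E4 → D4.
Statement 5 starts on D4 and keeps the same diatonic contour: D4 E4 A3 G3 D4 G3.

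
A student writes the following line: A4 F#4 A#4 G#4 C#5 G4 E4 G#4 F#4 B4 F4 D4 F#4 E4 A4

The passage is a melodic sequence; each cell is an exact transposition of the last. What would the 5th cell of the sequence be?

Taking 5-note groups, the heads are A4, G4, F4: the pattern moves down a 2nd.
Continuing the starts: Eb4 → Db4.
Statement 5 starts on Db4 and keeps the same exact contour: Db4 Bb3 D4 C4 F4.

Db4 Bb3 D4 C4 F4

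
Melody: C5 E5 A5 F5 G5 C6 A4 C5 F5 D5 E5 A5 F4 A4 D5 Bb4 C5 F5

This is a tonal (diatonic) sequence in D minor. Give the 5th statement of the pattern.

The 6-note cells begin on C5, A4, F4 — each down a 3rd from the last.
Continuing the starts: D4 → Bb3.
From Bb3 the diatonic shape gives Bb3 D4 G4 E4 F4 Bb4.

Bb3 D4 G4 E4 F4 Bb4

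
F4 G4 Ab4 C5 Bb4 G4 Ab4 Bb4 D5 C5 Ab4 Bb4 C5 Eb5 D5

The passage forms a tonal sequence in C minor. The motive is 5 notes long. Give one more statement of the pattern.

Bb4 C5 D5 F5 Eb5

Taking 5-note groups, the heads are F4, G4, Ab4: the pattern moves up a 2nd.
So cell 4 is Bb4 C5 D5 F5 Eb5.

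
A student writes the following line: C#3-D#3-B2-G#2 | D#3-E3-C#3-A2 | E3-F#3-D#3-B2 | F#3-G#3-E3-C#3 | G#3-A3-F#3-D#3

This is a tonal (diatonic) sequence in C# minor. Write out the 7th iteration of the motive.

With a 4-note motive the entries are C#3, D#3, E3, F#3, G#3, each up a 2nd from the previous.
Extending up a 2nd: A3 → B3.
So cell 7 is B3 C#4 A3 F#3.

B3 C#4 A3 F#3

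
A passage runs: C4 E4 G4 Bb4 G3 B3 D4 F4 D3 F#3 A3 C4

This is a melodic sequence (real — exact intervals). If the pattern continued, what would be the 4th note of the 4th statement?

With 4-note cells, note 4 of each statement runs Bb4, F4, C4.
From C4, down a 4th gives G3.

G3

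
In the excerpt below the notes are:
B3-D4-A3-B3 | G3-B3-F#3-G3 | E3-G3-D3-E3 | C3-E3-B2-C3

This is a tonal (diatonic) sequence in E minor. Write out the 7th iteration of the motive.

Unit = 4 notes; the statements start on B3, G3, E3, C3, moving down a 3rd each time.
Carrying on: A2 → F#2 → D2.
So cell 7 is D2 F#2 C2 D2.

D2 F#2 C2 D2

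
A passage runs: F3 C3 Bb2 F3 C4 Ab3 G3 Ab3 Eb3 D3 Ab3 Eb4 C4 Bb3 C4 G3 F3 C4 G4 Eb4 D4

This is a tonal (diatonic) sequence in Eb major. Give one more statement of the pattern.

Eb4 Bb3 Ab3 Eb4 Bb4 G4 F4

With a 7-note motive the entries are F3, Ab3, C4, each up a 3rd from the previous.
Statement 4 starts on Eb4 and keeps the same diatonic contour: Eb4 Bb3 Ab3 Eb4 Bb4 G4 F4.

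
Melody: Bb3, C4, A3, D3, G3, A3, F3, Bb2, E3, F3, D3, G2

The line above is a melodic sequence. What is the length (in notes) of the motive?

4

Try groups of 4 (3 cells in 12 notes):
Bb3 C4 A3 D3 | G3 A3 F3 Bb2 | E3 F3 D3 G2
Every group is a transposition down a 3rd of the one before; no shorter unit works.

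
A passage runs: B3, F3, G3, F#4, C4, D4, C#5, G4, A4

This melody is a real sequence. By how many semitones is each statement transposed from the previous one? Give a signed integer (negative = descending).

Taking 3-note groups, the heads are B3, F#4, C#5: the pattern moves up a 5th.
B3 to F#4 spans +7 semitones.

7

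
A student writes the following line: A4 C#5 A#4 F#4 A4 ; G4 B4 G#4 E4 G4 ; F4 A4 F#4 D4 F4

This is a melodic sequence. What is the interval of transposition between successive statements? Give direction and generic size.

The 5-note cells begin on A4, G4, F4 — each down a 2nd from the last.
A4 to G4 is down a 2nd.

down a 2nd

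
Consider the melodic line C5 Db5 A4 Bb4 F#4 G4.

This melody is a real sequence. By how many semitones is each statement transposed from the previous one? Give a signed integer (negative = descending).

-3

With a 2-note motive the entries are C5, A4, F#4, each down a 3rd from the previous.
C5 to A4 spans -3 semitones.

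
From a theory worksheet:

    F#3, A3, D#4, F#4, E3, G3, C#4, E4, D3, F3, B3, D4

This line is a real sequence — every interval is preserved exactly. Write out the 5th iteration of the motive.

Bb2 Db3 G3 Bb3

Unit = 4 notes; the statements start on F#3, E3, D3, moving down a 2nd each time.
Extending down a 2nd: C3 → Bb2.
So cell 5 is Bb2 Db3 G3 Bb3.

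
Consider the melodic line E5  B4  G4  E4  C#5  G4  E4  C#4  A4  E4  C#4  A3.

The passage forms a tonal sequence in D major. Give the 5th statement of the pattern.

D4 A3 F#3 D3

Taking 4-note groups, the heads are E5, C#5, A4: the pattern moves down a 3rd.
Continuing the starts: F#4 → D4.
From D4 the diatonic shape gives D4 A3 F#3 D3.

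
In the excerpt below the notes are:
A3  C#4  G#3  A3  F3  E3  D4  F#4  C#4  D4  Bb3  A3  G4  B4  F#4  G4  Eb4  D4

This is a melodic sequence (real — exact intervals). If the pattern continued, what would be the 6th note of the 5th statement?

C5

The unit is 6 notes. Position-6 pitches of the 3 shown cells: E3, A3, D4.
Carrying that up a 4th forward: G4 → C5.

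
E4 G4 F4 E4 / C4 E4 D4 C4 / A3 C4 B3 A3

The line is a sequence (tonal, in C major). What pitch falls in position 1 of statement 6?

B2

Grouping in 4s, the 1st note of each cell is E4, C4, A3.
Each moves down a 3rd. Continuing: F3 → D3 → B2.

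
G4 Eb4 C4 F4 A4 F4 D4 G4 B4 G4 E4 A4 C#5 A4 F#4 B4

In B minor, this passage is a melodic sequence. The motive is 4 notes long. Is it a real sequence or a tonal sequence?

Each cell has the same semitone pattern (-4, -3, 5) — intervals are preserved exactly.
And Eb4 lies outside B minor, so the sequence is real rather than tonal.

real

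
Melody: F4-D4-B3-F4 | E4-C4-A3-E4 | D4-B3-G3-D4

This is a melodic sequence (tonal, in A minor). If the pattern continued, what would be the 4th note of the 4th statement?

The unit is 4 notes. Position-4 pitches of the 3 shown cells: F4, E4, D4.
From D4, down a 2nd gives C4.

C4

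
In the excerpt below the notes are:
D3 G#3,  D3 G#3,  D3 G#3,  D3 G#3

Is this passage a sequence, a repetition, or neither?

repetition

Each 2-note cell is identical (D3 G#3), restated at the same pitch.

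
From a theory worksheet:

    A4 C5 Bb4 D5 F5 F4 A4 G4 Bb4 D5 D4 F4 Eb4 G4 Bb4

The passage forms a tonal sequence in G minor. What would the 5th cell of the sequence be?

With a 5-note motive the entries are A4, F4, D4, each down a 3rd from the previous.
Continuing the starts: Bb3 → G3.
So cell 5 is G3 Bb3 A3 C4 Eb4.

G3 Bb3 A3 C4 Eb4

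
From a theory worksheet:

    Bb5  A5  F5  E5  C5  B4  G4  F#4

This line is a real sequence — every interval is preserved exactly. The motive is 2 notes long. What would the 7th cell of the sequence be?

The 2-note cells begin on Bb5, F5, C5, G4 — each down a 4th from the last.
Carrying on: D4 → A3 → E3.
So cell 7 is E3 D#3.

E3 D#3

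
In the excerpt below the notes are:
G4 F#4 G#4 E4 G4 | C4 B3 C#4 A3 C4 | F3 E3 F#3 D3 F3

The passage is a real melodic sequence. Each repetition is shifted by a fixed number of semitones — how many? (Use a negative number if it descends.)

-7

The 5-note cells begin on G4, C4, F3 — each down a 5th from the last.
Counting half-steps from G4 to C4: -7.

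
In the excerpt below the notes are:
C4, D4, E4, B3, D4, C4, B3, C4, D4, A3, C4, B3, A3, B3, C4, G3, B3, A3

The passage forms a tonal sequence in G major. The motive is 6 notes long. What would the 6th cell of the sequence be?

Unit = 6 notes; the statements start on C4, B3, A3, moving down a 2nd each time.
Carrying on: G3 → F#3 → E3.
From E3 the diatonic shape gives E3 F#3 G3 D3 F#3 E3.

E3 F#3 G3 D3 F#3 E3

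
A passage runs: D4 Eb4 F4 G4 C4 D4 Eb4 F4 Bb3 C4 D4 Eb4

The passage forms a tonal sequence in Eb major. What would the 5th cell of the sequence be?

G3 Ab3 Bb3 C4

With a 4-note motive the entries are D4, C4, Bb3, each down a 2nd from the previous.
Extending down a 2nd: Ab3 → G3.
Statement 5 starts on G3 and keeps the same diatonic contour: G3 Ab3 Bb3 C4.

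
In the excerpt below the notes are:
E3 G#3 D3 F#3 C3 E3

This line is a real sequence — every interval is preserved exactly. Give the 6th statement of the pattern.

Unit = 2 notes; the statements start on E3, D3, C3, moving down a 2nd each time.
Carrying on: Bb2 → Ab2 → Gb2.
From Gb2 the exact shape gives Gb2 Bb2.

Gb2 Bb2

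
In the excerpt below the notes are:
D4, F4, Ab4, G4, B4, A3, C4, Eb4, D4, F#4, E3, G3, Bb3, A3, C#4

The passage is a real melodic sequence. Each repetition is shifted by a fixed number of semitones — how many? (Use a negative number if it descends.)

Unit = 5 notes; the statements start on D4, A3, E3, moving down a 4th each time.
Counting half-steps from D4 to A3: -5.

-5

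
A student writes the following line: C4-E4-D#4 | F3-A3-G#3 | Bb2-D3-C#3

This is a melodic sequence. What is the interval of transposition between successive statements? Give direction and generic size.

down a 5th

Unit = 3 notes; the statements start on C4, F3, Bb2, moving down a 5th each time.
C4 to F3 is down a 5th.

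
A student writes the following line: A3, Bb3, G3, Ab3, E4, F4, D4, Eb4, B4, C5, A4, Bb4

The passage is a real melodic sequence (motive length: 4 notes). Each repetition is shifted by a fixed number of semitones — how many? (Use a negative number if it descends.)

Taking 4-note groups, the heads are A3, E4, B4: the pattern moves up a 5th.
A3→E4 is 64 − 57 = 7 semitones.

7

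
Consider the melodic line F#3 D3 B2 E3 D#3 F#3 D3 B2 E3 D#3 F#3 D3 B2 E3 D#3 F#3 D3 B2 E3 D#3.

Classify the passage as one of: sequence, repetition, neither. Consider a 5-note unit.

Each 5-note cell is identical (F#3 D3 B2 E3 D#3), restated at the same pitch.

repetition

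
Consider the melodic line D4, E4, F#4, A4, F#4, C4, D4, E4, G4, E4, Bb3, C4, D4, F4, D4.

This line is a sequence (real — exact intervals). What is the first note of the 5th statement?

Gb3

Unit = 5 notes; the statements start on D4, C4, Bb3, moving down a 2nd each time.
Extending the heads down a 2nd: Ab3 → Gb3.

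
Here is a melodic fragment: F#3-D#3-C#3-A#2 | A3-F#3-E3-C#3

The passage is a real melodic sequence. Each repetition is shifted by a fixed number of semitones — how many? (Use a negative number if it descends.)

With a 4-note motive the entries are F#3, A3, each up a 3rd from the previous.
Counting half-steps from F#3 to A3: 3.

3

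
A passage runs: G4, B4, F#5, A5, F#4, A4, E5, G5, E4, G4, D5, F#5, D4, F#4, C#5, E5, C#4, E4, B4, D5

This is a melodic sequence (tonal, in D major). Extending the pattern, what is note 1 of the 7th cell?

Grouping in 4s, the 1st note of each cell is G4, F#4, E4, D4, C#4.
Extending down a 2nd: B3 → A3.

A3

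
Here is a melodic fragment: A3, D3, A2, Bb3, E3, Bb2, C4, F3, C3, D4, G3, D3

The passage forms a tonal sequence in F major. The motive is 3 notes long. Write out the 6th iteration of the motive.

F4 Bb3 F3

Taking 3-note groups, the heads are A3, Bb3, C4, D4: the pattern moves up a 2nd.
Carrying on: E4 → F4.
Statement 6 starts on F4 and keeps the same diatonic contour: F4 Bb3 F3.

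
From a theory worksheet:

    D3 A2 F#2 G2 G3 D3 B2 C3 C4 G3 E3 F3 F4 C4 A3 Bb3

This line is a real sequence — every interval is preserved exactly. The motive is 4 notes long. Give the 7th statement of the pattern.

Unit = 4 notes; the statements start on D3, G3, C4, F4, moving up a 4th each time.
Extending up a 4th: Bb4 → Eb5 → Ab5.
Statement 7 starts on Ab5 and keeps the same exact contour: Ab5 Eb5 C5 Db5.

Ab5 Eb5 C5 Db5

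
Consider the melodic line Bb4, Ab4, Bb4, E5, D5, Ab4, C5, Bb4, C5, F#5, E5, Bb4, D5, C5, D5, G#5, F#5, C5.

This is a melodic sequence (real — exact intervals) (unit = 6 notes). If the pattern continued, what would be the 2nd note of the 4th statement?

D5

The unit is 6 notes. Position-2 pitches of the 3 shown cells: Ab4, Bb4, C5.
From C5, up a 2nd gives D5.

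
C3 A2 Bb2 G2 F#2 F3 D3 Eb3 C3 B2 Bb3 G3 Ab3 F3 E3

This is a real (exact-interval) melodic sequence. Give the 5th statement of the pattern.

Ab4 F4 Gb4 Eb4 D4

Taking 5-note groups, the heads are C3, F3, Bb3: the pattern moves up a 4th.
Carrying on: Eb4 → Ab4.
So cell 5 is Ab4 F4 Gb4 Eb4 D4.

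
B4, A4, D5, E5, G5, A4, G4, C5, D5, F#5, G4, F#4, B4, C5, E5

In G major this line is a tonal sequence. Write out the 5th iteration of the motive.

Taking 5-note groups, the heads are B4, A4, G4: the pattern moves down a 2nd.
Continuing the starts: F#4 → E4.
Statement 5 starts on E4 and keeps the same diatonic contour: E4 D4 G4 A4 C5.

E4 D4 G4 A4 C5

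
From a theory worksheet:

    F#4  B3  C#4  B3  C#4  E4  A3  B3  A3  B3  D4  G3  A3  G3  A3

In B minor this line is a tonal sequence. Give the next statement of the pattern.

Taking 5-note groups, the heads are F#4, E4, D4: the pattern moves down a 2nd.
From C#4 the diatonic shape gives C#4 F#3 G3 F#3 G3.

C#4 F#3 G3 F#3 G3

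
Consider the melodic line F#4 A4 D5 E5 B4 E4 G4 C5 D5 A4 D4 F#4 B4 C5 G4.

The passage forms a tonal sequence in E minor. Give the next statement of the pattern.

C4 E4 A4 B4 F#4

Taking 5-note groups, the heads are F#4, E4, D4: the pattern moves down a 2nd.
From C4 the diatonic shape gives C4 E4 A4 B4 F#4.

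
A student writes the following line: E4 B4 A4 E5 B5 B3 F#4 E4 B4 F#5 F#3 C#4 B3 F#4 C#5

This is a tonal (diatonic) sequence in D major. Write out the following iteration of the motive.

C#3 G3 F#3 C#4 G4

With a 5-note motive the entries are E4, B3, F#3, each down a 4th from the previous.
Statement 4 starts on C#3 and keeps the same diatonic contour: C#3 G3 F#3 C#4 G4.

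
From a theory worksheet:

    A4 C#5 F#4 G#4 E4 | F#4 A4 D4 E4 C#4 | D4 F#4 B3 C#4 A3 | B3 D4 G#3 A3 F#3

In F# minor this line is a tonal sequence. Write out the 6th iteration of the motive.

Unit = 5 notes; the statements start on A4, F#4, D4, B3, moving down a 3rd each time.
Carrying on: G#3 → E3.
Statement 6 starts on E3 and keeps the same diatonic contour: E3 G#3 C#3 D3 B2.

E3 G#3 C#3 D3 B2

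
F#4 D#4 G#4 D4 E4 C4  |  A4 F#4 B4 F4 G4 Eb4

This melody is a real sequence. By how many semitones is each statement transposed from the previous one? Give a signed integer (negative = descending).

3

With a 6-note motive the entries are F#4, A4, each up a 3rd from the previous.
F#4→A4 is 69 − 66 = 3 semitones.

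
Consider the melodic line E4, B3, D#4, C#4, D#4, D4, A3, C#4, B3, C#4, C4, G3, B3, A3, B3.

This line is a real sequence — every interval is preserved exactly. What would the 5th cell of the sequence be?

Unit = 5 notes; the statements start on E4, D4, C4, moving down a 2nd each time.
Continuing the starts: Bb3 → Ab3.
From Ab3 the exact shape gives Ab3 Eb3 G3 F3 G3.

Ab3 Eb3 G3 F3 G3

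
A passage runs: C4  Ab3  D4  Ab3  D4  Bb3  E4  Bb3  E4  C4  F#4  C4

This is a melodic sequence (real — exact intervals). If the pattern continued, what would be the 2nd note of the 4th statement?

Grouping in 4s, the 2nd note of each cell is Ab3, Bb3, C4.
One more up a 2nd gives D4.

D4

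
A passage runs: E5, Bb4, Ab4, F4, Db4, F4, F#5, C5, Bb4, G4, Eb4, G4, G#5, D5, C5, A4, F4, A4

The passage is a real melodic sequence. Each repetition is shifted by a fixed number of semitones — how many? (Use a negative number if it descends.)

Unit = 6 notes; the statements start on E5, F#5, G#5, moving up a 2nd each time.
E5 to F#5 spans +2 semitones.

2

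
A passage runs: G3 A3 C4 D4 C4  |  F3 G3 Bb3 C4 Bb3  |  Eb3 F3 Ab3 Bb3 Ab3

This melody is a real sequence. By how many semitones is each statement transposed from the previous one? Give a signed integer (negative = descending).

Unit = 5 notes; the statements start on G3, F3, Eb3, moving down a 2nd each time.
Counting half-steps from G3 to F3: -2.

-2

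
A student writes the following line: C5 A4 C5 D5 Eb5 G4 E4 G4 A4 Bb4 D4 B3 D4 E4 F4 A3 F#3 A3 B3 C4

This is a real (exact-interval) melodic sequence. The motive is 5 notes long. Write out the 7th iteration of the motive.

F#2 D#2 F#2 G#2 A2

Unit = 5 notes; the statements start on C5, G4, D4, A3, moving down a 4th each time.
Continuing the starts: E3 → B2 → F#2.
Statement 7 starts on F#2 and keeps the same exact contour: F#2 D#2 F#2 G#2 A2.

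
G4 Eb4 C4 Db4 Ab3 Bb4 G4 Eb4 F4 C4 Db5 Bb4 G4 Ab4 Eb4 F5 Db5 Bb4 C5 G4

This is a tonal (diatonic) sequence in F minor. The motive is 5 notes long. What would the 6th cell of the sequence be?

The 5-note cells begin on G4, Bb4, Db5, F5 — each up a 3rd from the last.
Continuing the starts: Ab5 → C6.
Statement 6 starts on C6 and keeps the same diatonic contour: C6 Ab5 F5 G5 Db5.

C6 Ab5 F5 G5 Db5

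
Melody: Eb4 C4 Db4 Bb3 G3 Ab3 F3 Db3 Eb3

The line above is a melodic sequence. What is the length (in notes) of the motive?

There are 9 notes; a 3-note unit gives 3 cells:
Eb4 C4 Db4 | Bb3 G3 Ab3 | F3 Db3 Eb3
That's a consistent down a 4th shift per cell, and no other grouping gives one.

3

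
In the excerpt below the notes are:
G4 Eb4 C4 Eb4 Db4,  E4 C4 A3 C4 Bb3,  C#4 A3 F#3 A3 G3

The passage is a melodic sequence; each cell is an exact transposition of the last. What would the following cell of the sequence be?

A#3 F#3 D#3 F#3 E3

The 5-note cells begin on G4, E4, C#4 — each down a 3rd from the last.
So cell 4 is A#3 F#3 D#3 F#3 E3.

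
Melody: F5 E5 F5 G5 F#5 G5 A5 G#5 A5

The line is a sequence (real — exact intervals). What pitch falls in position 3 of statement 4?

B5

With 3-note cells, note 3 of each statement runs F5, G5, A5.
Each moves up a 2nd; the next is B5.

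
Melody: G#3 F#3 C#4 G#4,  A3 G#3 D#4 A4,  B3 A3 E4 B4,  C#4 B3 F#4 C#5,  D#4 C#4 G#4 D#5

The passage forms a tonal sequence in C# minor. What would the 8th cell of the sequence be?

Taking 4-note groups, the heads are G#3, A3, B3, C#4, D#4: the pattern moves up a 2nd.
Extending up a 2nd: E4 → F#4 → G#4.
Statement 8 starts on G#4 and keeps the same diatonic contour: G#4 F#4 C#5 G#5.

G#4 F#4 C#5 G#5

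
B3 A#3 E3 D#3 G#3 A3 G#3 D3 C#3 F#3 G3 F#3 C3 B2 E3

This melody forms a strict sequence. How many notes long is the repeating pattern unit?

Try groups of 5 (3 cells in 15 notes):
B3 A#3 E3 D#3 G#3 | A3 G#3 D3 C#3 F#3 | G3 F#3 C3 B2 E3
That's a consistent down a 2nd shift per cell, and no other grouping gives one.

5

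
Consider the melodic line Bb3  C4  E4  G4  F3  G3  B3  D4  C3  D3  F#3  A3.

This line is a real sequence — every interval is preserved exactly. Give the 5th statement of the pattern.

Unit = 4 notes; the statements start on Bb3, F3, C3, moving down a 4th each time.
Continuing the starts: G2 → D2.
From D2 the exact shape gives D2 E2 G#2 B2.

D2 E2 G#2 B2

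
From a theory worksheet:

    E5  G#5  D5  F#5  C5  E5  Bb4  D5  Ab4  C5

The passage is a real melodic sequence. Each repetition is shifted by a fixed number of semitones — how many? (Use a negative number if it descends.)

-2

With a 2-note motive the entries are E5, D5, C5, Bb4, Ab4, each down a 2nd from the previous.
Counting half-steps from E5 to D5: -2.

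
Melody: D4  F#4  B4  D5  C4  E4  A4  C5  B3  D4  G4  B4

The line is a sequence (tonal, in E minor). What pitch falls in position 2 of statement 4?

The unit is 4 notes. Position-2 pitches of the 3 shown cells: F#4, E4, D4.
Each moves down a 2nd; the next is C4.

C4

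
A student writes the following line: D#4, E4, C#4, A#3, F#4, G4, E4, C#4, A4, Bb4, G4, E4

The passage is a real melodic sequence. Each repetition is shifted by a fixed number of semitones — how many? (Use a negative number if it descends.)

Taking 4-note groups, the heads are D#4, F#4, A4: the pattern moves up a 3rd.
D#4 to F#4 spans +3 semitones.

3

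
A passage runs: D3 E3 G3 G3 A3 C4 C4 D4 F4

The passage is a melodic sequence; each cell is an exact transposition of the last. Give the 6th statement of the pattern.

Eb5 F5 Ab5

Unit = 3 notes; the statements start on D3, G3, C4, moving up a 4th each time.
Carrying on: F4 → Bb4 → Eb5.
So cell 6 is Eb5 F5 Ab5.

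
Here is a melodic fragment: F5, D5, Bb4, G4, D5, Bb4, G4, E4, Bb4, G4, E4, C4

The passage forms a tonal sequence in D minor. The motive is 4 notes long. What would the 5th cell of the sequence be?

E4 C4 A3 F3

With a 4-note motive the entries are F5, D5, Bb4, each down a 3rd from the previous.
Extending down a 3rd: G4 → E4.
So cell 5 is E4 C4 A3 F3.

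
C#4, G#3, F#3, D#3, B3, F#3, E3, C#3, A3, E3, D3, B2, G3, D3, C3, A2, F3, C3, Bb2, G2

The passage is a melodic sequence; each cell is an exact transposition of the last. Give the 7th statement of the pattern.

Taking 4-note groups, the heads are C#4, B3, A3, G3, F3: the pattern moves down a 2nd.
Extending down a 2nd: Eb3 → Db3.
So cell 7 is Db3 Ab2 Gb2 Eb2.

Db3 Ab2 Gb2 Eb2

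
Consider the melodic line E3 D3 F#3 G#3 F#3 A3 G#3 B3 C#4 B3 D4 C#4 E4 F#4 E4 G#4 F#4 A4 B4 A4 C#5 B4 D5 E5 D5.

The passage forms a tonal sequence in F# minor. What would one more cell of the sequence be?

With a 5-note motive the entries are E3, A3, D4, G#4, C#5, each up a 4th from the previous.
So cell 6 is F#5 E5 G#5 A5 G#5.

F#5 E5 G#5 A5 G#5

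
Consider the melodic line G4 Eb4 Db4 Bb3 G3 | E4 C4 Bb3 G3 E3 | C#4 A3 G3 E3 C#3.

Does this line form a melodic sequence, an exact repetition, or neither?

Each 5-note cell is the previous one transposed down a 3rd.

sequence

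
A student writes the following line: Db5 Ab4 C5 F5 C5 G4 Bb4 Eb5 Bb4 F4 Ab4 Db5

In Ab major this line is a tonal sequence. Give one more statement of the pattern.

Ab4 Eb4 G4 C5

With a 4-note motive the entries are Db5, C5, Bb4, each down a 2nd from the previous.
So cell 4 is Ab4 Eb4 G4 C5.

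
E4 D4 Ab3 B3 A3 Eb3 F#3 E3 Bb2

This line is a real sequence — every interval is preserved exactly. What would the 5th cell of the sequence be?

G#2 F#2 C2

Taking 3-note groups, the heads are E4, B3, F#3: the pattern moves down a 4th.
Extending down a 4th: C#3 → G#2.
So cell 5 is G#2 F#2 C2.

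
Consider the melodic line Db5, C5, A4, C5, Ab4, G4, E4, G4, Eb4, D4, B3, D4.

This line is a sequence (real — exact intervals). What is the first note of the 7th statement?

With a 4-note motive the entries are Db5, Ab4, Eb4, each down a 4th from the previous.
Continuing: Bb3 → F3 → C3 → G2. Statement 7 starts on G2.

G2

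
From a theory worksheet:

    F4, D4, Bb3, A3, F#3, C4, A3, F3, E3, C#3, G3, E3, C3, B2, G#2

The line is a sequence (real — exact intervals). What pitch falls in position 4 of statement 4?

F#2

Grouping in 5s, the 4th note of each cell is A3, E3, B2.
From B2, down a 4th gives F#2.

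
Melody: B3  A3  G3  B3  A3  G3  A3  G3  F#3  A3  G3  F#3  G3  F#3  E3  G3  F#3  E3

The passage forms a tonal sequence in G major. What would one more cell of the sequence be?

F#3 E3 D3 F#3 E3 D3

Unit = 6 notes; the statements start on B3, A3, G3, moving down a 2nd each time.
So cell 4 is F#3 E3 D3 F#3 E3 D3.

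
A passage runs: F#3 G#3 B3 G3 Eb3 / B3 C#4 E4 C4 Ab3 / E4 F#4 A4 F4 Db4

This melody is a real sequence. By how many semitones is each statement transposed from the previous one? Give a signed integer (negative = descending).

Taking 5-note groups, the heads are F#3, B3, E4: the pattern moves up a 4th.
Counting half-steps from F#3 to B3: 5.

5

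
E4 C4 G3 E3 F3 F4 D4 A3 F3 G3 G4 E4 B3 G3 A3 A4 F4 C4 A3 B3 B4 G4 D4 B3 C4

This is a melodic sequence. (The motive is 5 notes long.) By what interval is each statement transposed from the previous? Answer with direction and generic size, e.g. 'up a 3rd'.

up a 2nd

The 5-note cells begin on E4, F4, G4, A4, B4 — each up a 2nd from the last.
E4 to F4 is up a 2nd.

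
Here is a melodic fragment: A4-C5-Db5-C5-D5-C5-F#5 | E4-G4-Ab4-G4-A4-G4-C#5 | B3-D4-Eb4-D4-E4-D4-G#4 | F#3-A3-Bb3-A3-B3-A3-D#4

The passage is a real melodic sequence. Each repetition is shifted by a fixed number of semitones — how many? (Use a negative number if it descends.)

-5

The 7-note cells begin on A4, E4, B3, F#3 — each down a 4th from the last.
Counting half-steps from A4 to E4: -5.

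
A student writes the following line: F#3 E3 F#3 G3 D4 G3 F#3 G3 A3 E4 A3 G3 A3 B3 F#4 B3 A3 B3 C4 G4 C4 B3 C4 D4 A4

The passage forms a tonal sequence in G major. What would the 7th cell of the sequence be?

E4 D4 E4 F#4 C5

With a 5-note motive the entries are F#3, G3, A3, B3, C4, each up a 2nd from the previous.
Extending up a 2nd: D4 → E4.
From E4 the diatonic shape gives E4 D4 E4 F#4 C5.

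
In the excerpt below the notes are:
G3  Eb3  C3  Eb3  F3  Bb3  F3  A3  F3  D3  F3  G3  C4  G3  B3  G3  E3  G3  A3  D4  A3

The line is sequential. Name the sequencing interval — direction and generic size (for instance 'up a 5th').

With a 7-note motive the entries are G3, A3, B3, each up a 2nd from the previous.
G3 to A3 is up a 2nd.

up a 2nd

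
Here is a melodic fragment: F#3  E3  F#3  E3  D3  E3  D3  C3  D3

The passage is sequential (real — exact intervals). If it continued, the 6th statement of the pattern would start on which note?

Ab2

Taking 3-note groups, the heads are F#3, E3, D3: the pattern moves down a 2nd.
Continuing: C3 → Bb2 → Ab2. Statement 6 starts on Ab2.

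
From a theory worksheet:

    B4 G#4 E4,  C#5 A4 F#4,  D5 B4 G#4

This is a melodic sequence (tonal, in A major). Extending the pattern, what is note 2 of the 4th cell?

C#5

The unit is 3 notes. Position-2 pitches of the 3 shown cells: G#4, A4, B4.
From B4, up a 2nd gives C#5.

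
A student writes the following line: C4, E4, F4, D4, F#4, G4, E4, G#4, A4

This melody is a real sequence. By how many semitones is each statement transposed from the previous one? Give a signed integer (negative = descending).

Unit = 3 notes; the statements start on C4, D4, E4, moving up a 2nd each time.
Counting half-steps from C4 to D4: 2.

2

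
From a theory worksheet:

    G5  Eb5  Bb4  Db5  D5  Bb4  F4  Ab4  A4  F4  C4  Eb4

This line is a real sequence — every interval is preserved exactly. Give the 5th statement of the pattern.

The 4-note cells begin on G5, D5, A4 — each down a 4th from the last.
Carrying on: E4 → B3.
From B3 the exact shape gives B3 G3 D3 F3.

B3 G3 D3 F3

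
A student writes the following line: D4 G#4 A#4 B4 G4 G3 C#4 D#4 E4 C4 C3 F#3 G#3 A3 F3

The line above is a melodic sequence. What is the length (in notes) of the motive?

Try groups of 5 (3 cells in 15 notes):
D4 G#4 A#4 B4 G4 | G3 C#4 D#4 E4 C4 | C3 F#3 G#3 A3 F3
That's a consistent down a 5th shift per cell, and no other grouping gives one.

5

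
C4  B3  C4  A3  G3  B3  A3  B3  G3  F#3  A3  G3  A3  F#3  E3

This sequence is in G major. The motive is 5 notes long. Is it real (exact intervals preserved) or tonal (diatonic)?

tonal

Every note is diatonic to G major.
Cell 1 has -1 semitones from note 1 to 2, but cell 2 has -2 — the interval quality changes while the contour stays the same, which is the hallmark of a tonal sequence.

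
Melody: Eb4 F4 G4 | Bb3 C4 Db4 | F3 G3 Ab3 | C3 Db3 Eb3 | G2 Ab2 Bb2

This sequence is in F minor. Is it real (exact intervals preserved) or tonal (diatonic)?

tonal

Every note is diatonic to F minor.
Cell 1 has +2 semitones from note 2 to 3, but cell 2 has +1 — the interval quality changes while the contour stays the same, which is the hallmark of a tonal sequence.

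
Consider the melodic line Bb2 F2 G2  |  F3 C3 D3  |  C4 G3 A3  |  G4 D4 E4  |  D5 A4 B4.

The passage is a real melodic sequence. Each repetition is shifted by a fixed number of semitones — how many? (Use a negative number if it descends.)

7

The 3-note cells begin on Bb2, F3, C4, G4, D5 — each up a 5th from the last.
Bb2→F3 is 53 − 46 = 7 semitones.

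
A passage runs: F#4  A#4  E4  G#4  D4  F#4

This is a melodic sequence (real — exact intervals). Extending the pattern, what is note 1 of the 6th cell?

Ab3

The unit is 2 notes. Position-1 pitches of the 3 shown cells: F#4, E4, D4.
Extending down a 2nd: C4 → Bb3 → Ab3.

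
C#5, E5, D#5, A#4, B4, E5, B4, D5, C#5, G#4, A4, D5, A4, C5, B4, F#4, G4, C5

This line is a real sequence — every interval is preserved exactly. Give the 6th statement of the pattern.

Eb4 Gb4 F4 C4 Db4 Gb4

With a 6-note motive the entries are C#5, B4, A4, each down a 2nd from the previous.
Continuing the starts: G4 → F4 → Eb4.
Statement 6 starts on Eb4 and keeps the same exact contour: Eb4 Gb4 F4 C4 Db4 Gb4.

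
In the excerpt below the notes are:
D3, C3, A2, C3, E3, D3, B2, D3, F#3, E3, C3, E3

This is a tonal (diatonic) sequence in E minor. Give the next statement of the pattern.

G3 F#3 D3 F#3

The 4-note cells begin on D3, E3, F#3 — each up a 2nd from the last.
From G3 the diatonic shape gives G3 F#3 D3 F#3.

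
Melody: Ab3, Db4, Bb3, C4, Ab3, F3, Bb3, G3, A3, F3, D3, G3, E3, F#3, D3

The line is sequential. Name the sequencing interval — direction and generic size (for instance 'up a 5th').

down a 3rd

With a 5-note motive the entries are Ab3, F3, D3, each down a 3rd from the previous.
From Ab3 to F3: down a 3rd.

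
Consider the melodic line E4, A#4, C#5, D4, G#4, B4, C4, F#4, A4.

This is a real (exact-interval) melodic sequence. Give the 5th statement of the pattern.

Taking 3-note groups, the heads are E4, D4, C4: the pattern moves down a 2nd.
Carrying on: Bb3 → Ab3.
From Ab3 the exact shape gives Ab3 D4 F4.

Ab3 D4 F4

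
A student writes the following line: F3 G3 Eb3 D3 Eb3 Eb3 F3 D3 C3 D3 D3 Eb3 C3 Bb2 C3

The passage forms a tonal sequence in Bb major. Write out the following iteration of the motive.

C3 D3 Bb2 A2 Bb2

Taking 5-note groups, the heads are F3, Eb3, D3: the pattern moves down a 2nd.
Statement 4 starts on C3 and keeps the same diatonic contour: C3 D3 Bb2 A2 Bb2.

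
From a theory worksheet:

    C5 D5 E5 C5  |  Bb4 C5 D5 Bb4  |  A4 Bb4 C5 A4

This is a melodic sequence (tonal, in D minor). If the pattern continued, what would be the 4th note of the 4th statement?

G4

Grouping in 4s, the 4th note of each cell is C5, Bb4, A4.
Each moves down a 2nd; the next is G4.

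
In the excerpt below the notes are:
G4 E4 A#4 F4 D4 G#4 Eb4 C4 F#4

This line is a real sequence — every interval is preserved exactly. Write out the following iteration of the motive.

Taking 3-note groups, the heads are G4, F4, Eb4: the pattern moves down a 2nd.
Statement 4 starts on Db4 and keeps the same exact contour: Db4 Bb3 E4.

Db4 Bb3 E4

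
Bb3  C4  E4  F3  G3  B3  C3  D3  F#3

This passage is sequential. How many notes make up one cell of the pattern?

3

Try groups of 3 (3 cells in 9 notes):
Bb3 C4 E4 | F3 G3 B3 | C3 D3 F#3
That's a consistent down a 4th shift per cell, and no other grouping gives one.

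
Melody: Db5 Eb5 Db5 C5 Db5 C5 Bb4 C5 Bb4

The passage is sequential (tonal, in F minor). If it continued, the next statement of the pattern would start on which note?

Taking 3-note groups, the heads are Db5, C5, Bb4: the pattern moves down a 2nd.
The next head, down a 2nd from Bb4, is Ab4.

Ab4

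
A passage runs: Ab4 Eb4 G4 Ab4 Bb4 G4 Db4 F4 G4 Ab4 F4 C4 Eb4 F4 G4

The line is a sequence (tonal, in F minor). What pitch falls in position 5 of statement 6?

Db4

Grouping in 5s, the 5th note of each cell is Bb4, Ab4, G4.
Each moves down a 2nd. Continuing: F4 → Eb4 → Db4.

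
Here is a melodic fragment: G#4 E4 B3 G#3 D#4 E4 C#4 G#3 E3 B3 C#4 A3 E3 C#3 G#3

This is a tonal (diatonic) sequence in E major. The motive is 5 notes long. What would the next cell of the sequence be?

Taking 5-note groups, the heads are G#4, E4, C#4: the pattern moves down a 3rd.
From A3 the diatonic shape gives A3 F#3 C#3 A2 E3.

A3 F#3 C#3 A2 E3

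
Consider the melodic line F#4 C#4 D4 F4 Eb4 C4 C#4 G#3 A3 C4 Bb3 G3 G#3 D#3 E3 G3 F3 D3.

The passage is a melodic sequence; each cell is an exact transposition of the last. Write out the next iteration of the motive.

D#3 A#2 B2 D3 C3 A2

With a 6-note motive the entries are F#4, C#4, G#3, each down a 4th from the previous.
So cell 4 is D#3 A#2 B2 D3 C3 A2.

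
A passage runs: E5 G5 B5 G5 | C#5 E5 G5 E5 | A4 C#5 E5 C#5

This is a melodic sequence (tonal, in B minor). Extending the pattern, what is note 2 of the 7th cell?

B3

With 4-note cells, note 2 of each statement runs G5, E5, C#5.
Each moves down a 3rd. Continuing: A4 → F#4 → D4 → B3.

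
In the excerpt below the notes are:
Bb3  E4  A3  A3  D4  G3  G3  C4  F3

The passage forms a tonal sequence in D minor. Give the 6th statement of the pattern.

Taking 3-note groups, the heads are Bb3, A3, G3: the pattern moves down a 2nd.
Carrying on: F3 → E3 → D3.
So cell 6 is D3 G3 C3.

D3 G3 C3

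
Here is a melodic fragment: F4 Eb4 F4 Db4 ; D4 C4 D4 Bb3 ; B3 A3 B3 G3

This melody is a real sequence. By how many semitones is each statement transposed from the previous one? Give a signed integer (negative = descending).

The 4-note cells begin on F4, D4, B3 — each down a 3rd from the last.
F4→D4 is 62 − 65 = -3 semitones.

-3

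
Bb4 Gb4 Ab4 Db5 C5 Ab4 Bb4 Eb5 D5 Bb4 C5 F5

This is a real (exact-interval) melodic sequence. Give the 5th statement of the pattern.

F#5 D5 E5 A5

With a 4-note motive the entries are Bb4, C5, D5, each up a 2nd from the previous.
Continuing the starts: E5 → F#5.
From F#5 the exact shape gives F#5 D5 E5 A5.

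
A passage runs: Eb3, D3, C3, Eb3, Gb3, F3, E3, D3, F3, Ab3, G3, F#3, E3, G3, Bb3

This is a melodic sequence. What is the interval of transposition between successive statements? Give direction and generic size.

up a 2nd

The 5-note cells begin on Eb3, F3, G3 — each up a 2nd from the last.
From Eb3 to F3: up a 2nd.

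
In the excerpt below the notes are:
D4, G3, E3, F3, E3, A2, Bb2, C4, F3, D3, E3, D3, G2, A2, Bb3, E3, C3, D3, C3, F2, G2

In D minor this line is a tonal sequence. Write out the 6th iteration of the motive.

F3 Bb2 G2 A2 G2 C2 D2

Unit = 7 notes; the statements start on D4, C4, Bb3, moving down a 2nd each time.
Carrying on: A3 → G3 → F3.
Statement 6 starts on F3 and keeps the same diatonic contour: F3 Bb2 G2 A2 G2 C2 D2.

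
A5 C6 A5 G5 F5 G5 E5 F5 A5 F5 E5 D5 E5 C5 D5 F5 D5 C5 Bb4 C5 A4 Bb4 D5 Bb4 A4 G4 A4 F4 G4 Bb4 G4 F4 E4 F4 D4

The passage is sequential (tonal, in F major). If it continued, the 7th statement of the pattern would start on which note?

Unit = 7 notes; the statements start on A5, F5, D5, Bb4, G4, moving down a 3rd each time.
Extending the heads down a 3rd: E4 → C4.

C4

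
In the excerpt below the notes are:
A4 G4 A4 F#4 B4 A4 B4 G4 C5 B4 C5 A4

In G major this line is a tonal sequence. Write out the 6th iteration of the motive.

F#5 E5 F#5 D5

With a 4-note motive the entries are A4, B4, C5, each up a 2nd from the previous.
Extending up a 2nd: D5 → E5 → F#5.
From F#5 the diatonic shape gives F#5 E5 F#5 D5.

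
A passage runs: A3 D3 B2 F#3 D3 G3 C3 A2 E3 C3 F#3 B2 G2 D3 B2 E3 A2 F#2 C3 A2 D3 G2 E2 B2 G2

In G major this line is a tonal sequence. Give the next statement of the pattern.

C3 F#2 D2 A2 F#2

The 5-note cells begin on A3, G3, F#3, E3, D3 — each down a 2nd from the last.
From C3 the diatonic shape gives C3 F#2 D2 A2 F#2.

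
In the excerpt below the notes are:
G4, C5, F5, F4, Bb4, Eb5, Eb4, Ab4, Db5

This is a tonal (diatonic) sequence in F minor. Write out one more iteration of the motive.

Db4 G4 C5

With a 3-note motive the entries are G4, F4, Eb4, each down a 2nd from the previous.
From Db4 the diatonic shape gives Db4 G4 C5.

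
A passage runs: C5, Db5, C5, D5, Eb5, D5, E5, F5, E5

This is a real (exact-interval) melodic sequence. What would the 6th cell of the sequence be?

Taking 3-note groups, the heads are C5, D5, E5: the pattern moves up a 2nd.
Carrying on: F#5 → G#5 → A#5.
From A#5 the exact shape gives A#5 B5 A#5.

A#5 B5 A#5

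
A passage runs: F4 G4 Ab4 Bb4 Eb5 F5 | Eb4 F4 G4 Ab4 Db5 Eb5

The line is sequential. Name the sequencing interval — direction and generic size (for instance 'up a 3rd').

The 6-note cells begin on F4, Eb4 — each down a 2nd from the last.
F4 to Eb4 is down a 2nd.

down a 2nd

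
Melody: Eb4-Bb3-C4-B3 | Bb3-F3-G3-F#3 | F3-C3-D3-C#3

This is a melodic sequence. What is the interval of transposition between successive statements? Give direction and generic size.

Unit = 4 notes; the statements start on Eb4, Bb3, F3, moving down a 4th each time.
From Eb4 to Bb3: down a 4th.

down a 4th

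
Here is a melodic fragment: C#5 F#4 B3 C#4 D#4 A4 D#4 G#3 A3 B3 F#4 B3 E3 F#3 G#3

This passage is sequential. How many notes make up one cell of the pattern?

Try groups of 5 (3 cells in 15 notes):
C#5 F#4 B3 C#4 D#4 | A4 D#4 G#3 A3 B3 | F#4 B3 E3 F#3 G#3
Every group is a transposition down a 3rd of the one before; no shorter unit works.

5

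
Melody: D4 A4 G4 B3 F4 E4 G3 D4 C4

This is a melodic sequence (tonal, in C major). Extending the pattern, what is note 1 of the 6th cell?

The unit is 3 notes. Position-1 pitches of the 3 shown cells: D4, B3, G3.
Extending down a 3rd: E3 → C3 → A2.

A2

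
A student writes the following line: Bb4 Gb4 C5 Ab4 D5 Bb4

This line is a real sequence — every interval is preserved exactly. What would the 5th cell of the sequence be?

Unit = 2 notes; the statements start on Bb4, C5, D5, moving up a 2nd each time.
Extending up a 2nd: E5 → F#5.
From F#5 the exact shape gives F#5 D5.

F#5 D5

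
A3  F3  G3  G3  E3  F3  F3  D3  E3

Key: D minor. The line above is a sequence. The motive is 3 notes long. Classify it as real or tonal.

Every note is diatonic to D minor.
Cell 1 has -4 semitones from note 1 to 2, but cell 2 has -3 — the interval quality changes while the contour stays the same, which is the hallmark of a tonal sequence.

tonal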